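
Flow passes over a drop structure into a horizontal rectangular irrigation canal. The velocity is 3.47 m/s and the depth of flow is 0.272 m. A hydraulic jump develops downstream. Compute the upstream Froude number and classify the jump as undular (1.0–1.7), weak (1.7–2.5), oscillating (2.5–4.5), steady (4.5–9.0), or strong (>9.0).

Fr₁ = 2.12; weak jump

Fr₁ = V₁/√(g·y₁) = 3.47/√(9.81×0.272) = 2.12.
Fr₁ = 2.12 lies in the weak range.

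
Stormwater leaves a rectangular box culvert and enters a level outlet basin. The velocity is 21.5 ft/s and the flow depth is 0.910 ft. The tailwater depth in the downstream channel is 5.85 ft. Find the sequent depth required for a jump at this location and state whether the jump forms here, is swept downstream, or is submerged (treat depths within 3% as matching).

y₂ = 4.68 ft; the jump is submerged

Fr₁ = V₁/√(g·y₁) = 21.5/√(32.2×0.910) = 3.97.
Bélanger equation: y₂/y₁ = ½[√(1 + 8Fr₁²) − 1] = ½[√127.2 − 1] = 5.14.
y₂ = 5.14 × 0.910 = 4.68 ft.
Tailwater y_tw = 5.85 ft: y_tw > y₂, so the jump is submerged.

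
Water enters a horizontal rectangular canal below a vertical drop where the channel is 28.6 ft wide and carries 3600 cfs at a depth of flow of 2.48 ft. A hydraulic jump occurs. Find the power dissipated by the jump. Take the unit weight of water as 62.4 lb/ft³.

P = 9419 hp

q = Q/b = 3600/28.6 = 126 ft²/s; V₁ = q/y₁ = 50.8 ft/s. Fr₁ = V₁/√(g·y₁) = 5.68.
Bélanger equation: y₂/y₁ = ½[√(1 + 8Fr₁²) − 1] = ½[√259.1 − 1] = 7.55.
y₂ = 7.55 × 2.48 = 18.7 ft.
Head loss: ΔE = (y₂ − y₁)³/(4y₁y₂) = (18.7 − 2.48)³/(4×2.48×18.7) = 4282/186 = 23.1 ft.
P = γ·Q·ΔE/550 = 62.4 × 3600 × 23.1 / 550 = 9419 hp.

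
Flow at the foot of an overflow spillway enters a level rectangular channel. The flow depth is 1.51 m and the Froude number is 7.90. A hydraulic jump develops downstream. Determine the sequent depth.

y₂ = 16.1 m

Fr₁ = 7.90 (given).
Sequent-depth ratio: y₂/y₁ = ½[√(1 + 8Fr₁²) − 1] = ½[√500.3 − 1] = 10.7.
y₂ = 10.7 × 1.51 = 16.1 m.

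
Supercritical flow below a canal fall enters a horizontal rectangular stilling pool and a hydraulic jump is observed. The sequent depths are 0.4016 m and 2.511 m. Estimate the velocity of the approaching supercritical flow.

V₁ = 9.451 m/s

For a rectangular channel the momentum equation gives q² = ½·g·y₁·y₂·(y₁ + y₂) = ½×9.81×0.4016×2.511×2.913 = 14.41.
q = √14.41 = 3.796 m²/s.
V₁ = q/y₁ = 3.796/0.4016 = 9.451 m/s.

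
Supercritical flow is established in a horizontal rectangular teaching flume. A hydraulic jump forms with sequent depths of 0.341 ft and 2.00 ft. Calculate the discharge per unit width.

q = 5.07 ft²/s

For a rectangular channel the momentum equation gives q² = ½·g·y₁·y₂·(y₁ + y₂) = ½×32.2×0.341×2.00×2.34 = 25.7.
q = √25.7 = 5.07 ft²/s.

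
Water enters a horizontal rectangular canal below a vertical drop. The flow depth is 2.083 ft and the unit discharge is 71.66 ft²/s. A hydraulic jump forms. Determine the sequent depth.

y₂ = 11.38 ft

V₁ = q/y₁ = 71.66/2.083 = 34.40 ft/s. Fr₁ = V₁/√(g·y₁) = 34.40/√(32.2×2.083) = 4.201.
Sequent-depth ratio: y₂/y₁ = ½[√(1 + 8Fr₁²) − 1] = ½[√142.16 − 1] = 5.462.
y₂ = 5.462 × 2.083 = 11.38 ft.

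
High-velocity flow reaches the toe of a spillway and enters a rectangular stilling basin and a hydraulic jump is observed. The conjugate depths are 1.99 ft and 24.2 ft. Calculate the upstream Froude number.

Fr₁ = 8.95

For a rectangular channel the momentum equation gives q² = ½·g·y₁·y₂·(y₁ + y₂) = ½×32.2×1.99×24.2×26.2 = 20306.
q = √20306 = 143 ft²/s.
V₁ = q/y₁ = 71.6 ft/s; Fr₁ = V₁/√(g·y₁) = 8.95.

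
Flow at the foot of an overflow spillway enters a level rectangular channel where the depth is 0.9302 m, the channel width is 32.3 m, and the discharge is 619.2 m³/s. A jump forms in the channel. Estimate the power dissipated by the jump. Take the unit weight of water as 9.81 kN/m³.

q = Q/b = 619.2/32.3 = 19.17 m²/s; V₁ = q/y₁ = 20.61 m/s. Fr₁ = V₁/√(g·y₁) = 6.822.
Bélanger equation: y₂/y₁ = ½[√(1 + 8Fr₁²) − 1] = ½[√373.35 − 1] = 9.161.
y₂ = 9.161 × 0.9302 = 8.522 m.
Head loss: ΔE = (y₂ − y₁)³/(4y₁y₂) = (8.522 − 0.9302)³/(4×0.9302×8.522) = 437.5/31.71 = 13.80 m.
P = γ·Q·ΔE = 9.81 × 619.2 × 13.80 = 83814 kW.

P = 83814 kW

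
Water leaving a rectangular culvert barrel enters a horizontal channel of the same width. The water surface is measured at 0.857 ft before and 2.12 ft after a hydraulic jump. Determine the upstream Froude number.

Fr₁ = 2.07

For a rectangular channel the momentum equation gives q² = ½·g·y₁·y₂·(y₁ + y₂) = ½×32.2×0.857×2.12×2.98 = 87.1.
q = √87.1 = 9.33 ft²/s.
V₁ = q/y₁ = 10.9 ft/s; Fr₁ = V₁/√(g·y₁) = 2.07.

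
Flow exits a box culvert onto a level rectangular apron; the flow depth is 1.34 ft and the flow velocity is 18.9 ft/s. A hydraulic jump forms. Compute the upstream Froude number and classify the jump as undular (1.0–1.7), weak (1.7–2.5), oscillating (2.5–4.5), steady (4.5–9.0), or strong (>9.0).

Fr₁ = V₁/√(g·y₁) = 18.9/√(32.2×1.34) = 2.88.
Fr₁ = 2.88 lies in the oscillating range.

Fr₁ = 2.88; oscillating jump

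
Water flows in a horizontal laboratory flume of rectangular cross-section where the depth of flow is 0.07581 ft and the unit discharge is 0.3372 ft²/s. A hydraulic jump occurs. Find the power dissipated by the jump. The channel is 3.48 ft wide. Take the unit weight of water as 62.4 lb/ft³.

P = 0.01186 hp

V₁ = q/y₁ = 0.3372/0.07581 = 4.448 ft/s. Fr₁ = V₁/√(g·y₁) = 4.448/√(32.2×0.07581) = 2.847.
From the momentum equation for a rectangular channel, y₂/y₁ = ½[√(1 + 8Fr₁²) − 1] = ½[√65.838 − 1] = 3.557.
y₂ = 3.557 × 0.07581 = 0.2697 ft.
V₂ = q/y₂ = 0.3372/0.2697 = 1.250 ft/s. E₁ = y₁ + V₁²/2g = 0.3830 ft; E₂ = y₂ + V₂²/2g = 0.2939 ft. ΔE = E₁ − E₂ = 0.08908 ft.
Q = q·b = 0.3372 × 3.48 = 1.173 cfs. P = γ·Q·ΔE/550 = 62.4 × 1.173 × 0.08908 / 550 = 0.01186 hp.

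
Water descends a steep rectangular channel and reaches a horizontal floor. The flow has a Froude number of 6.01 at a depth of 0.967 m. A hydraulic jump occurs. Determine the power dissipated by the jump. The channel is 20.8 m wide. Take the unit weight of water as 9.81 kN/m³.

P = 38020 kW

Fr₁ = 6.01 (given).
Conjugate-depth relation: y₂/y₁ = ½[√(1 + 8Fr₁²) − 1] = ½[√290.0 − 1] = 8.01.
y₂ = 8.01 × 0.967 = 7.75 m.
Head loss: ΔE = (y₂ − y₁)³/(4y₁y₂) = (7.75 − 0.967)³/(4×0.967×7.75) = 312/30.0 = 10.4 m.
V₁ = Fr₁·√(g·y₁) = 6.01×√(9.81×0.967) = 18.5 m/s; q = V₁·y₁ = 17.9 m²/s. Q = q·b = 17.9 × 20.8 = 372 m³/s. P = γ·Q·ΔE = 9.81 × 372 × 10.4 = 38020 kW.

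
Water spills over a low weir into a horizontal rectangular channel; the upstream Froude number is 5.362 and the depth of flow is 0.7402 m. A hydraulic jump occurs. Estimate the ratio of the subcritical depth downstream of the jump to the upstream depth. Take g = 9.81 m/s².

y₂/y₁ = 7.099

Fr₁ = 5.362 (given).
By Bélanger, y₂/y₁ = ½[√(1 + 8Fr₁²) − 1] = ½[√231.01 − 1] = 7.099.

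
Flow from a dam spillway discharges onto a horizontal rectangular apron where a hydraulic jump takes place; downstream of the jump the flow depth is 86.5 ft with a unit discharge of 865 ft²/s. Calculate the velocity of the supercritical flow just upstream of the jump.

V₁ = 149 ft/s

V₂ = q/y₂ = 865/86.5 = 10.0 ft/s; Fr₂ = V₂/√(g·y₂) = 0.189.
From the momentum equation (using Fr₂), y₁/y₂ = ½[√(1 + 8Fr₂²) − 1] = ½[√1.287 − 1] = 0.0673.
y₁ = 0.0673 × 86.5 = 5.82 ft.
V₁ = q/y₁ = 865/5.82 = 149 ft/s.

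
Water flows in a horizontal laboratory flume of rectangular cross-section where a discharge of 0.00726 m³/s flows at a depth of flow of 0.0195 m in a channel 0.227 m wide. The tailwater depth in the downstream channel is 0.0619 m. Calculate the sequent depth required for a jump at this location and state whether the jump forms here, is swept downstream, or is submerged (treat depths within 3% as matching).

y₂ = 0.0941 m; the jump is swept downstream

q = Q/b = 0.00726/0.227 = 0.0320 m²/s; V₁ = q/y₁ = 1.64 m/s. Fr₁ = V₁/√(g·y₁) = 3.75.
Bélanger equation: y₂/y₁ = ½[√(1 + 8Fr₁²) − 1] = ½[√113.5 − 1] = 4.83.
y₂ = 4.83 × 0.0195 = 0.0941 m.
Tailwater y_tw = 0.0619 m: y_tw < y₂, so the jump is swept downstream.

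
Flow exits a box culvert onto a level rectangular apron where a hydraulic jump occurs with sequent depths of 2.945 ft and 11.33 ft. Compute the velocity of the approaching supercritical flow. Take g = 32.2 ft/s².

V₁ = 29.74 ft/s

For a rectangular channel the momentum equation gives q² = ½·g·y₁·y₂·(y₁ + y₂) = ½×32.2×2.945×11.33×14.28 = 7669.
q = √7669 = 87.57 ft²/s.
V₁ = q/y₁ = 87.57/2.945 = 29.74 ft/s.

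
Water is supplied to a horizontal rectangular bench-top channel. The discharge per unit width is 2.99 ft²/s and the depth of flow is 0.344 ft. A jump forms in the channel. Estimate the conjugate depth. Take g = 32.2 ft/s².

y₂ = 1.11 ft

V₁ = q/y₁ = 2.99/0.344 = 8.69 ft/s. Fr₁ = V₁/√(g·y₁) = 8.69/√(32.2×0.344) = 2.61.
Bélanger equation: y₂/y₁ = ½[√(1 + 8Fr₁²) − 1] = ½[√55.56 − 1] = 3.23.
y₂ = 3.23 × 0.344 = 1.11 ft.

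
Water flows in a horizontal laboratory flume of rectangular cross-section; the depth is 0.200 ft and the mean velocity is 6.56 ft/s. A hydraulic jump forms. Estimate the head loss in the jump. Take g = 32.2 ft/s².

ΔE = 0.165 ft

Fr₁ = V₁/√(g·y₁) = 6.56/√(32.2×0.200) = 2.59.
Conjugate-depth relation: y₂/y₁ = ½[√(1 + 8Fr₁²) − 1] = ½[√54.46 − 1] = 3.19.
y₂ = 3.19 × 0.200 = 0.638 ft.
q = V₁·y₁ = 6.56 × 0.200 = 1.31 ft²/s. V₂ = q/y₂ = 1.31/0.638 = 2.06 ft/s. E₁ = y₁ + V₁²/2g = 0.868 ft; E₂ = y₂ + V₂²/2g = 0.704 ft. ΔE = E₁ − E₂ = 0.165 ft.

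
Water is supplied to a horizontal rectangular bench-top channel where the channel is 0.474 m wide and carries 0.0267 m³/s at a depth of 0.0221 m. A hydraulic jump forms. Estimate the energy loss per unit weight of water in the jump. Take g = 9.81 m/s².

ΔE = 0.187 m

q = Q/b = 0.0267/0.474 = 0.0563 m²/s; V₁ = q/y₁ = 2.55 m/s. Fr₁ = V₁/√(g·y₁) = 5.47.
From the momentum equation for a rectangular channel, y₂/y₁ = ½[√(1 + 8Fr₁²) − 1] = ½[√240.7 − 1] = 7.26.
y₂ = 7.26 × 0.0221 = 0.160 m.
Head loss: ΔE = (y₂ − y₁)³/(4y₁y₂) = (0.160 − 0.0221)³/(4×0.0221×0.160) = 0.00264/0.0142 = 0.187 m.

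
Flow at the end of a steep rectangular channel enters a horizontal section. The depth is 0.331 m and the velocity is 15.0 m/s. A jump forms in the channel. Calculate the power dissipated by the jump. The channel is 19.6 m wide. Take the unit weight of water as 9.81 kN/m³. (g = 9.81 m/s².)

Fr₁ = V₁/√(g·y₁) = 15.0/√(9.81×0.331) = 8.32.
From the momentum equation for a rectangular channel, y₂/y₁ = ½[√(1 + 8Fr₁²) − 1] = ½[√555.3 − 1] = 11.3.
y₂ = 11.3 × 0.331 = 3.73 m.
Head loss: ΔE = (y₂ − y₁)³/(4y₁y₂) = (3.73 − 0.331)³/(4×0.331×3.73) = 39.4/4.94 = 7.97 m.
q = V₁·y₁ = 15.0 × 0.331 = 4.96 m²/s. Q = q·b = 4.96 × 19.6 = 97.3 m³/s. P = γ·Q·ΔE = 9.81 × 97.3 × 7.97 = 7613 kW.

P = 7613 kW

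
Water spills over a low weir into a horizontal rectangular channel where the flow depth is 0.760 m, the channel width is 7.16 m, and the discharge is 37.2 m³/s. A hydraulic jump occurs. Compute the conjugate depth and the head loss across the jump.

q = Q/b = 37.2/7.16 = 5.20 m²/s; V₁ = q/y₁ = 6.84 m/s. Fr₁ = V₁/√(g·y₁) = 2.50.
By Bélanger, y₂/y₁ = ½[√(1 + 8Fr₁²) − 1] = ½[√51.15 − 1] = 3.08.
y₂ = 3.08 × 0.760 = 2.34 m.
Head loss: ΔE = (y₂ − y₁)³/(4y₁y₂) = (2.34 − 0.760)³/(4×0.760×2.34) = 3.93/7.11 = 0.553 m.

y₂ = 2.34 m; ΔE = 0.553 m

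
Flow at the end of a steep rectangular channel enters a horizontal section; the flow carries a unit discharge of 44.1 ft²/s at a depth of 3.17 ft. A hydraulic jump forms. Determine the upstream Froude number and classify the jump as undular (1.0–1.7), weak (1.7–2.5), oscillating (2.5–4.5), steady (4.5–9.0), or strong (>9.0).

Fr₁ = 1.38; undular jump

V₁ = q/y₁ = 44.1/3.17 = 13.9 ft/s. Fr₁ = V₁/√(g·y₁) = 13.9/√(32.2×3.17) = 1.38.
Fr₁ = 1.38 lies in the undular range.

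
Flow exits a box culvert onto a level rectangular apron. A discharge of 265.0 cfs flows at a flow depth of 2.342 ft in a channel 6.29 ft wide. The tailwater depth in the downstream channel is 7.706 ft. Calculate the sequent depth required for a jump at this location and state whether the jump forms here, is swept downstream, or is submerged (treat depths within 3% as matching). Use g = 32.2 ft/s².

y₂ = 5.789 ft; the jump is submerged

q = Q/b = 265.0/6.29 = 42.13 ft²/s; V₁ = q/y₁ = 17.99 ft/s. Fr₁ = V₁/√(g·y₁) = 2.072.
From the momentum equation for a rectangular channel, y₂/y₁ = ½[√(1 + 8Fr₁²) − 1] = ½[√35.329 − 1] = 2.472.
y₂ = 2.472 × 2.342 = 5.789 ft.
Tailwater y_tw = 7.706 ft: y_tw > y₂, so the jump is submerged.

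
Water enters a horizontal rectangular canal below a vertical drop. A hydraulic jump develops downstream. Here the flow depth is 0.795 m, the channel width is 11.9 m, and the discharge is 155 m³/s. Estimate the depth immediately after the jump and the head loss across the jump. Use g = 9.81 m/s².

q = Q/b = 155/11.9 = 13.0 m²/s; V₁ = q/y₁ = 16.4 m/s. Fr₁ = V₁/√(g·y₁) = 5.87.
From the momentum equation for a rectangular channel, y₂/y₁ = ½[√(1 + 8Fr₁²) − 1] = ½[√276.4 − 1] = 7.81.
y₂ = 7.81 × 0.795 = 6.21 m.
Head loss: ΔE = (y₂ − y₁)³/(4y₁y₂) = (6.21 − 0.795)³/(4×0.795×6.21) = 159/19.7 = 8.04 m.

y₂ = 6.21 m; ΔE = 8.04 m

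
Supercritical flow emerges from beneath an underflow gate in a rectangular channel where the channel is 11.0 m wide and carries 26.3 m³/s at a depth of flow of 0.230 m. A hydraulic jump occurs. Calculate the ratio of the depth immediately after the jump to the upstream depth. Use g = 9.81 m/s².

y₂/y₁ = 9.30

q = Q/b = 26.3/11.0 = 2.39 m²/s; V₁ = q/y₁ = 10.4 m/s. Fr₁ = V₁/√(g·y₁) = 6.92.
Conjugate-depth relation: y₂/y₁ = ½[√(1 + 8Fr₁²) − 1] = ½[√384.1 − 1] = 9.30.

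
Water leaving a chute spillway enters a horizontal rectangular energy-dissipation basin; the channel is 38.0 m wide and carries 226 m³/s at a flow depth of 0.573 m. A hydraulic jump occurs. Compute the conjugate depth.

y₂ = 3.27 m

q = Q/b = 226/38.0 = 5.95 m²/s; V₁ = q/y₁ = 10.4 m/s. Fr₁ = V₁/√(g·y₁) = 4.38.
Bélanger equation: y₂/y₁ = ½[√(1 + 8Fr₁²) − 1] = ½[√154.3 − 1] = 5.71.
y₂ = 5.71 × 0.573 = 3.27 m.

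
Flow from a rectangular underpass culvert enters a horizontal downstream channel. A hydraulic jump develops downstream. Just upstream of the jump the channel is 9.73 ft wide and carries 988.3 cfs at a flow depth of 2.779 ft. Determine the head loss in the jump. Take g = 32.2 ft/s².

ΔE = 8.830 ft

q = Q/b = 988.3/9.73 = 101.6 ft²/s; V₁ = q/y₁ = 36.55 ft/s. Fr₁ = V₁/√(g·y₁) = 3.864.
Bélanger equation: y₂/y₁ = ½[√(1 + 8Fr₁²) − 1] = ½[√120.43 − 1] = 4.987.
y₂ = 4.987 × 2.779 = 13.86 ft.
V₂ = q/y₂ = 101.6/13.86 = 7.329 ft/s. E₁ = y₁ + V₁²/2g = 23.52 ft; E₂ = y₂ + V₂²/2g = 14.69 ft. ΔE = E₁ − E₂ = 8.830 ft.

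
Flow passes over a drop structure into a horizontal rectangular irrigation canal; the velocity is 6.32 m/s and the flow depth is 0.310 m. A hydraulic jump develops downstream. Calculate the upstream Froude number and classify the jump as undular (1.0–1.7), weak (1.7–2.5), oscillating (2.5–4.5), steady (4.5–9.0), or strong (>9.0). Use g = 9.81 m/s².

Fr₁ = 3.62; oscillating jump

Fr₁ = V₁/√(g·y₁) = 6.32/√(9.81×0.310) = 3.62.
Fr₁ = 3.62 lies in the oscillating range.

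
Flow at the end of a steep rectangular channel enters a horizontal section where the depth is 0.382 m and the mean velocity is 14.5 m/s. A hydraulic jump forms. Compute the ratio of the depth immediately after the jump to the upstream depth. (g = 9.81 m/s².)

y₂/y₁ = 10.1

Fr₁ = V₁/√(g·y₁) = 14.5/√(9.81×0.382) = 7.49.
Bélanger equation: y₂/y₁ = ½[√(1 + 8Fr₁²) − 1] = ½[√449.8 − 1] = 10.1.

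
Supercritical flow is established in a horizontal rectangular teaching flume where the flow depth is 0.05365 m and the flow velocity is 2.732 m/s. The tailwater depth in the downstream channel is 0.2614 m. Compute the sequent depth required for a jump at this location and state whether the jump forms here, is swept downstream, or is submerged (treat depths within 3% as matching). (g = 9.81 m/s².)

y₂ = 0.2602 m; the jump forms here

Fr₁ = V₁/√(g·y₁) = 2.732/√(9.81×0.05365) = 3.766.
Bélanger equation: y₂/y₁ = ½[√(1 + 8Fr₁²) − 1] = ½[√114.45 − 1] = 4.849.
y₂ = 4.849 × 0.05365 = 0.2602 m.
Tailwater y_tw = 0.2614 m: y_tw ≈ y₂, so the jump forms here.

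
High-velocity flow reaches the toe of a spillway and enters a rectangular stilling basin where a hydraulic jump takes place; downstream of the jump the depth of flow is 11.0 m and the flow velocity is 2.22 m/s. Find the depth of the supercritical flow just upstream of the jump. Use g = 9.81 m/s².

y₁ = 0.927 m

Fr₂ = V₂/√(g·y₂) = 2.22/√(9.81×11.0) = 0.214.
Applying the sequent-depth relation in reverse, y₁/y₂ = ½[√(1 + 8Fr₂²) − 1] = ½[√1.365 − 1] = 0.0842.
y₁ = 0.0842 × 11.0 = 0.927 m.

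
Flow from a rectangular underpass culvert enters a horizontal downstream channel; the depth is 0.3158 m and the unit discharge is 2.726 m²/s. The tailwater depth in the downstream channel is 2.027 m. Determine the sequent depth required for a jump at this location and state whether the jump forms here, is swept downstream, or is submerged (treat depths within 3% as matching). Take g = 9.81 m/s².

y₂ = 2.038 m; the jump forms here

V₁ = q/y₁ = 2.726/0.3158 = 8.632 m/s. Fr₁ = V₁/√(g·y₁) = 8.632/√(9.81×0.3158) = 4.904.
Sequent-depth ratio: y₂/y₁ = ½[√(1 + 8Fr₁²) − 1] = ½[√193.41 − 1] = 6.454.
y₂ = 6.454 × 0.3158 = 2.038 m.
Tailwater y_tw = 2.027 m: y_tw ≈ y₂, so the jump forms here.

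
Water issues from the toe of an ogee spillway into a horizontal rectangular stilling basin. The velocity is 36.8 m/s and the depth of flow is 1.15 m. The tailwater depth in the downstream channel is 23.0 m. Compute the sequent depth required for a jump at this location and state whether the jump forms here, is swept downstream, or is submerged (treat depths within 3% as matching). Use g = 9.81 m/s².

Fr₁ = V₁/√(g·y₁) = 36.8/√(9.81×1.15) = 11.0.
Bélanger equation: y₂/y₁ = ½[√(1 + 8Fr₁²) − 1] = ½[√961.3 − 1] = 15.0.
y₂ = 15.0 × 1.15 = 17.3 m.
Tailwater y_tw = 23.0 m: y_tw > y₂, so the jump is submerged.

y₂ = 17.3 m; the jump is submerged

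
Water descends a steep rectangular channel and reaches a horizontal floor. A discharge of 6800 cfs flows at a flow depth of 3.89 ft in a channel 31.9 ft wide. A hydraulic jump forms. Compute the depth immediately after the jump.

y₂ = 25.1 ft

q = Q/b = 6800/31.9 = 213 ft²/s; V₁ = q/y₁ = 54.8 ft/s. Fr₁ = V₁/√(g·y₁) = 4.90.
Sequent-depth ratio: y₂/y₁ = ½[√(1 + 8Fr₁²) − 1] = ½[√192.8 − 1] = 6.44.
y₂ = 6.44 × 3.89 = 25.1 ft.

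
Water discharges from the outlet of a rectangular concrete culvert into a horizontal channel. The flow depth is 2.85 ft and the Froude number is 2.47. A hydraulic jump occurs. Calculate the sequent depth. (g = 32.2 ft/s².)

Fr₁ = 2.47 (given).
Bélanger equation: y₂/y₁ = ½[√(1 + 8Fr₁²) − 1] = ½[√49.81 − 1] = 3.03.
y₂ = 3.03 × 2.85 = 8.63 ft.

y₂ = 8.63 ft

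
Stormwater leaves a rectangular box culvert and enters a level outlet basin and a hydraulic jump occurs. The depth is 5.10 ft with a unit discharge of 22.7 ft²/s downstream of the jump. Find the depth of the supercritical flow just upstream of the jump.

V₂ = q/y₂ = 22.7/5.10 = 4.45 ft/s; Fr₂ = V₂/√(g·y₂) = 0.347.
From the momentum equation (using Fr₂), y₁/y₂ = ½[√(1 + 8Fr₂²) − 1] = ½[√1.965 − 1] = 0.201.
y₁ = 0.201 × 5.10 = 1.02 ft.

y₁ = 1.02 ft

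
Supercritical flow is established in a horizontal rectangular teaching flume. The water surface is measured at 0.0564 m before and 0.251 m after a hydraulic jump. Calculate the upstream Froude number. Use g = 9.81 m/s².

For a rectangular channel the momentum equation gives q² = ½·g·y₁·y₂·(y₁ + y₂) = ½×9.81×0.0564×0.251×0.307 = 0.0213.
q = √0.0213 = 0.146 m²/s.
V₁ = q/y₁ = 2.59 m/s; Fr₁ = V₁/√(g·y₁) = 3.48.

Fr₁ = 3.48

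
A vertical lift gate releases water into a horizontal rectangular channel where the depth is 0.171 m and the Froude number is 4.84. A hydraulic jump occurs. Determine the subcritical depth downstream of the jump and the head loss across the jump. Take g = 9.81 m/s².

y₂ = 1.09 m; ΔE = 1.04 m

Fr₁ = 4.84 (given).
Bélanger equation: y₂/y₁ = ½[√(1 + 8Fr₁²) − 1] = ½[√188.4 − 1] = 6.36.
y₂ = 6.36 × 0.171 = 1.09 m.
Head loss: ΔE = (y₂ − y₁)³/(4y₁y₂) = (1.09 − 0.171)³/(4×0.171×1.09) = 0.771/0.744 = 1.04 m.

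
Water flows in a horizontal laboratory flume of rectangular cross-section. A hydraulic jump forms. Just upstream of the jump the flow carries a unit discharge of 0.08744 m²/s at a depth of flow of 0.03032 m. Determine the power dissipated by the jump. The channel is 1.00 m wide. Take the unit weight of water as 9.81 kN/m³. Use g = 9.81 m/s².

P = 0.2003 kW

V₁ = q/y₁ = 0.08744/0.03032 = 2.884 m/s. Fr₁ = V₁/√(g·y₁) = 2.884/√(9.81×0.03032) = 5.288.
Conjugate-depth relation: y₂/y₁ = ½[√(1 + 8Fr₁²) − 1] = ½[√224.69 − 1] = 6.995.
y₂ = 6.995 × 0.03032 = 0.2121 m.
V₂ = q/y₂ = 0.08744/0.2121 = 0.4123 m/s. E₁ = y₁ + V₁²/2g = 0.4542 m; E₂ = y₂ + V₂²/2g = 0.2207 m. ΔE = E₁ − E₂ = 0.2335 m.
Q = q·b = 0.08744 × 1.00 = 0.08744 m³/s. P = γ·Q·ΔE = 9.81 × 0.08744 × 0.2335 = 0.2003 kW.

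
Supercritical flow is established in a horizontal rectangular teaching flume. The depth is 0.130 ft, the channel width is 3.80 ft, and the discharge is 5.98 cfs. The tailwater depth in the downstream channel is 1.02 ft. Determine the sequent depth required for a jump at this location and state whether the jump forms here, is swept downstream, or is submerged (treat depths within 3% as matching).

y₂ = 1.02 ft; the jump forms here

q = Q/b = 5.98/3.80 = 1.57 ft²/s; V₁ = q/y₁ = 12.1 ft/s. Fr₁ = V₁/√(g·y₁) = 5.92.
Conjugate-depth relation: y₂/y₁ = ½[√(1 + 8Fr₁²) − 1] = ½[√281.1 − 1] = 7.88.
y₂ = 7.88 × 0.130 = 1.02 ft.
Tailwater y_tw = 1.02 ft: y_tw ≈ y₂, so the jump forms here.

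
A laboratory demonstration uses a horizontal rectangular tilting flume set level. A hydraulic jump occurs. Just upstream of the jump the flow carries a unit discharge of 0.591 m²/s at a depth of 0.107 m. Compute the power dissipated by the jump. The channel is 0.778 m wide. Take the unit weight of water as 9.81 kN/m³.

V₁ = q/y₁ = 0.591/0.107 = 5.52 m/s. Fr₁ = V₁/√(g·y₁) = 5.52/√(9.81×0.107) = 5.39.
By Bélanger, y₂/y₁ = ½[√(1 + 8Fr₁²) − 1] = ½[√233.5 − 1] = 7.14.
y₂ = 7.14 × 0.107 = 0.764 m.
Head loss: ΔE = (y₂ − y₁)³/(4y₁y₂) = (0.764 − 0.107)³/(4×0.107×0.764) = 0.284/0.327 = 0.867 m.
Q = q·b = 0.591 × 0.778 = 0.460 m³/s. P = γ·Q·ΔE = 9.81 × 0.460 × 0.867 = 3.91 kW.

P = 3.91 kW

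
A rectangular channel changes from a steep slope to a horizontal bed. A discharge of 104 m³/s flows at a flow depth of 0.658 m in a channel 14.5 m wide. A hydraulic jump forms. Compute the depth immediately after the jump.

q = Q/b = 104/14.5 = 7.17 m²/s; V₁ = q/y₁ = 10.9 m/s. Fr₁ = V₁/√(g·y₁) = 4.29.
By Bélanger, y₂/y₁ = ½[√(1 + 8Fr₁²) − 1] = ½[√148.3 − 1] = 5.59.
y₂ = 5.59 × 0.658 = 3.68 m.

y₂ = 3.68 m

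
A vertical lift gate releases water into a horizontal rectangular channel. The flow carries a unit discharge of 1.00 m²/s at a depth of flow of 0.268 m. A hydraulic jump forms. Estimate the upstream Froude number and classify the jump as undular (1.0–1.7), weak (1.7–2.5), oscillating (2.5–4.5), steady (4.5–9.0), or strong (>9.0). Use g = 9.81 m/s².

V₁ = q/y₁ = 1.00/0.268 = 3.73 m/s. Fr₁ = V₁/√(g·y₁) = 3.73/√(9.81×0.268) = 2.30.
Fr₁ = 2.30 lies in the weak range.

Fr₁ = 2.30; weak jump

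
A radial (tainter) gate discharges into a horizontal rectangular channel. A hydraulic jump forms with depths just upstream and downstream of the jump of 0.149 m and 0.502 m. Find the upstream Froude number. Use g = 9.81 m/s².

Fr₁ = 2.71

For a rectangular channel the momentum equation gives q² = ½·g·y₁·y₂·(y₁ + y₂) = ½×9.81×0.149×0.502×0.651 = 0.239.
q = √0.239 = 0.489 m²/s.
V₁ = q/y₁ = 3.28 m/s; Fr₁ = V₁/√(g·y₁) = 2.71.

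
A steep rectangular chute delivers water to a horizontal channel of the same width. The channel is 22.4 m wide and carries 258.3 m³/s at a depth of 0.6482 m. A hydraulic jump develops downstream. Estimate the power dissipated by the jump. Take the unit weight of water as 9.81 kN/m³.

q = Q/b = 258.3/22.4 = 11.53 m²/s; V₁ = q/y₁ = 17.79 m/s. Fr₁ = V₁/√(g·y₁) = 7.055.
Sequent-depth ratio: y₂/y₁ = ½[√(1 + 8Fr₁²) − 1] = ½[√399.15 − 1] = 9.489.
y₂ = 9.489 × 0.6482 = 6.151 m.
V₂ = q/y₂ = 11.53/6.151 = 1.875 m/s. E₁ = y₁ + V₁²/2g = 16.78 m; E₂ = y₂ + V₂²/2g = 6.330 m. ΔE = E₁ − E₂ = 10.45 m.
P = γ·Q·ΔE = 9.81 × 258.3 × 10.45 = 26475 kW.

P = 26475 kW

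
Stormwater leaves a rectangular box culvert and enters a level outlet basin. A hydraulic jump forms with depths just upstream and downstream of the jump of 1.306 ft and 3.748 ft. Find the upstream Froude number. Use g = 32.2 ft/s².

For a rectangular channel the momentum equation gives q² = ½·g·y₁·y₂·(y₁ + y₂) = ½×32.2×1.306×3.748×5.054 = 398.3.
q = √398.3 = 19.96 ft²/s.
V₁ = q/y₁ = 15.28 ft/s; Fr₁ = V₁/√(g·y₁) = 2.356.

Fr₁ = 2.356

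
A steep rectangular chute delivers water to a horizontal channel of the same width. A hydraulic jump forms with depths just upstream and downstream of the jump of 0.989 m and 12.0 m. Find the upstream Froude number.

For a rectangular channel the momentum equation gives q² = ½·g·y₁·y₂·(y₁ + y₂) = ½×9.81×0.989×12.0×13.0 = 756.
q = √756 = 27.5 m²/s.
V₁ = q/y₁ = 27.8 m/s; Fr₁ = V₁/√(g·y₁) = 8.93.

Fr₁ = 8.93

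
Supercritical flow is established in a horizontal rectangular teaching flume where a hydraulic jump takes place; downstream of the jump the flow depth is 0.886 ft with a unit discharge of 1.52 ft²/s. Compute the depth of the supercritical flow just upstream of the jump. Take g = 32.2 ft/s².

V₂ = q/y₂ = 1.52/0.886 = 1.72 ft/s; Fr₂ = V₂/√(g·y₂) = 0.321.
From the momentum equation (using Fr₂), y₁/y₂ = ½[√(1 + 8Fr₂²) − 1] = ½[√1.825 − 1] = 0.176.
y₁ = 0.176 × 0.886 = 0.156 ft.

y₁ = 0.156 ft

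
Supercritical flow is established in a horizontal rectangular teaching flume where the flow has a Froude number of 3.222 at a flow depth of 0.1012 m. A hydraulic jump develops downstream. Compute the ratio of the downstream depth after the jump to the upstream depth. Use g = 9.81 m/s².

Fr₁ = 3.222 (given).
From the momentum equation for a rectangular channel, y₂/y₁ = ½[√(1 + 8Fr₁²) − 1] = ½[√84.050 − 1] = 4.084.

y₂/y₁ = 4.084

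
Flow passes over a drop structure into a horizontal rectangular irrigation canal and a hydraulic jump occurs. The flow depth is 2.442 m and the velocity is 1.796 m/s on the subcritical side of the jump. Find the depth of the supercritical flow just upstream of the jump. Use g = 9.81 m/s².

y₁ = 0.5388 m

Fr₂ = V₂/√(g·y₂) = 1.796/√(9.81×2.442) = 0.3669.
Since the conjugate-depth ratio holds either way, y₁/y₂ = ½[√(1 + 8Fr₂²) − 1] = ½[√2.0772 − 1] = 0.2206.
y₁ = 0.2206 × 2.442 = 0.5388 m.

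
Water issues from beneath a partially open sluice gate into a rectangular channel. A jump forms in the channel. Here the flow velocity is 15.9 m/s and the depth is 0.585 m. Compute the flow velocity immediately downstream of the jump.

V₂ = 1.79 m/s

Fr₁ = V₁/√(g·y₁) = 15.9/√(9.81×0.585) = 6.64.
Sequent-depth ratio: y₂/y₁ = ½[√(1 + 8Fr₁²) − 1] = ½[√353.4 − 1] = 8.90.
y₂ = 8.90 × 0.585 = 5.21 m.
q = V₁·y₁ = 15.9 × 0.585 = 9.30 m²/s.
V₂ = q/y₂ = 9.30/5.21 = 1.79 m/s.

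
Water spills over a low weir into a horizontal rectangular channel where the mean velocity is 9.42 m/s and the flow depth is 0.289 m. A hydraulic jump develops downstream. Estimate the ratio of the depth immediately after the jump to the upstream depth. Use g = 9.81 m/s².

Fr₁ = V₁/√(g·y₁) = 9.42/√(9.81×0.289) = 5.59.
Conjugate-depth relation: y₂/y₁ = ½[√(1 + 8Fr₁²) − 1] = ½[√251.4 − 1] = 7.43.

y₂/y₁ = 7.43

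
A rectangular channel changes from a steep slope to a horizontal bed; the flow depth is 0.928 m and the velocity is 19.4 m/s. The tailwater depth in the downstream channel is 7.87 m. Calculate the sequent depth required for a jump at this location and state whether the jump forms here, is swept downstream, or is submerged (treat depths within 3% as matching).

Fr₁ = V₁/√(g·y₁) = 19.4/√(9.81×0.928) = 6.43.
From the momentum equation for a rectangular channel, y₂/y₁ = ½[√(1 + 8Fr₁²) − 1] = ½[√331.7 − 1] = 8.61.
y₂ = 8.61 × 0.928 = 7.99 m.
Tailwater y_tw = 7.87 m: y_tw ≈ y₂, so the jump forms here.

y₂ = 7.99 m; the jump forms here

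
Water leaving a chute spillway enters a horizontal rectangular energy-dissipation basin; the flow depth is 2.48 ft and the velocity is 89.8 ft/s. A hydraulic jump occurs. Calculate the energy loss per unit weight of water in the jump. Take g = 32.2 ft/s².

Fr₁ = V₁/√(g·y₁) = 89.8/√(32.2×2.48) = 10.0.
By Bélanger, y₂/y₁ = ½[√(1 + 8Fr₁²) − 1] = ½[√808.9 − 1] = 13.7.
y₂ = 13.7 × 2.48 = 34.0 ft.
Head loss: ΔE = (y₂ − y₁)³/(4y₁y₂) = (34.0 − 2.48)³/(4×2.48×34.0) = 31393/338 = 93.0 ft.

ΔE = 93.0 ft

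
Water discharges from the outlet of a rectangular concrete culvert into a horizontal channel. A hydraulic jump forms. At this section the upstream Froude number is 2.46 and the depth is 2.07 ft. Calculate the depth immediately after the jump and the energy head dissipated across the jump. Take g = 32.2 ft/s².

Fr₁ = 2.46 (given).
Bélanger equation: y₂/y₁ = ½[√(1 + 8Fr₁²) − 1] = ½[√49.41 − 1] = 3.01.
y₂ = 3.01 × 2.07 = 6.24 ft.
V₁ = Fr₁·√(g·y₁) = 2.46×√(32.2×2.07) = 20.1 ft/s; q = V₁·y₁ = 41.6 ft²/s. V₂ = q/y₂ = 41.6/6.24 = 6.66 ft/s. E₁ = y₁ + V₁²/2g = 8.33 ft; E₂ = y₂ + V₂²/2g = 6.93 ft. ΔE = E₁ − E₂ = 1.40 ft.

y₂ = 6.24 ft; ΔE = 1.40 ft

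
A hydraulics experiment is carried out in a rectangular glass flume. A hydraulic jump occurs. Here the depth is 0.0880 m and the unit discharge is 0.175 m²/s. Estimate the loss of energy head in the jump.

ΔE = 0.0330 m

V₁ = q/y₁ = 0.175/0.0880 = 1.99 m/s. Fr₁ = V₁/√(g·y₁) = 1.99/√(9.81×0.0880) = 2.14.
Conjugate-depth relation: y₂/y₁ = ½[√(1 + 8Fr₁²) − 1] = ½[√37.65 − 1] = 2.57.
y₂ = 2.57 × 0.0880 = 0.226 m.
V₂ = q/y₂ = 0.175/0.226 = 0.774 m/s. E₁ = y₁ + V₁²/2g = 0.290 m; E₂ = y₂ + V₂²/2g = 0.257 m. ΔE = E₁ − E₂ = 0.0330 m.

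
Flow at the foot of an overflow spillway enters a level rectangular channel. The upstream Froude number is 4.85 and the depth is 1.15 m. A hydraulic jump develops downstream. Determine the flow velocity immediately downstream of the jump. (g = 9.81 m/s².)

Fr₁ = 4.85 (given).
By Bélanger, y₂/y₁ = ½[√(1 + 8Fr₁²) − 1] = ½[√189.2 − 1] = 6.38.
y₂ = 6.38 × 1.15 = 7.33 m.
V₁ = Fr₁·√(g·y₁) = 4.85×√(9.81×1.15) = 16.3 m/s; q = V₁·y₁ = 18.7 m²/s.
V₂ = q/y₂ = 18.7/7.33 = 2.55 m/s.

V₂ = 2.55 m/s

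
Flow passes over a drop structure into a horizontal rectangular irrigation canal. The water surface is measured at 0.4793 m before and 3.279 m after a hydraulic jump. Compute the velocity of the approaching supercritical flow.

For a rectangular channel the momentum equation gives q² = ½·g·y₁·y₂·(y₁ + y₂) = ½×9.81×0.4793×3.279×3.758 = 28.97.
q = √28.97 = 5.383 m²/s.
V₁ = q/y₁ = 5.383/0.4793 = 11.23 m/s.

V₁ = 11.23 m/s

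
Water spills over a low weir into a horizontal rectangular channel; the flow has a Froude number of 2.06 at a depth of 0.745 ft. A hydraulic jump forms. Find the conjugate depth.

y₂ = 1.83 ft

Fr₁ = 2.06 (given).
Bélanger equation: y₂/y₁ = ½[√(1 + 8Fr₁²) − 1] = ½[√34.95 − 1] = 2.46.
y₂ = 2.46 × 0.745 = 1.83 ft.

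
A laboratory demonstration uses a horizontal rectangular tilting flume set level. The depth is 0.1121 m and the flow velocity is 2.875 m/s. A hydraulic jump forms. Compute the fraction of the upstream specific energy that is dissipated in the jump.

ΔE/E₁ = 0.216 (21.6%)

Fr₁ = V₁/√(g·y₁) = 2.875/√(9.81×0.1121) = 2.742.
Conjugate-depth relation: y₂/y₁ = ½[√(1 + 8Fr₁²) − 1] = ½[√61.130 − 1] = 3.409.
y₂ = 3.409 × 0.1121 = 0.3822 m.
E₁ = y₁ + V₁²/2g = 0.5334 m. ΔE = (y₂ − y₁)³/(4y₁y₂) = 0.1150 m. ΔE/E₁ = 0.1150/0.5334 = 0.216.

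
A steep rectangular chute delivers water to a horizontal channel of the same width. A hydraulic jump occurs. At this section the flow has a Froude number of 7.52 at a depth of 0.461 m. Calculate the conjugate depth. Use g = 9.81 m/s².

Fr₁ = 7.52 (given).
From the momentum equation for a rectangular channel, y₂/y₁ = ½[√(1 + 8Fr₁²) − 1] = ½[√453.4 − 1] = 10.1.
y₂ = 10.1 × 0.461 = 4.68 m.

y₂ = 4.68 m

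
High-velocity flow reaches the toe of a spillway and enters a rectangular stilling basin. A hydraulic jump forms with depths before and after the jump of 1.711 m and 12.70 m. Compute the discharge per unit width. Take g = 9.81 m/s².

For a rectangular channel the momentum equation gives q² = ½·g·y₁·y₂·(y₁ + y₂) = ½×9.81×1.711×12.70×14.41 = 1536.
q = √1536 = 39.19 m²/s.

q = 39.19 m²/s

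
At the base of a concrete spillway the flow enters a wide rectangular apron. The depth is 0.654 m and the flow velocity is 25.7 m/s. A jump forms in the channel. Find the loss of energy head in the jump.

ΔE = 25.1 m

Fr₁ = V₁/√(g·y₁) = 25.7/√(9.81×0.654) = 10.1.
Conjugate-depth relation: y₂/y₁ = ½[√(1 + 8Fr₁²) − 1] = ½[√824.6 − 1] = 13.9.
y₂ = 13.9 × 0.654 = 9.06 m.
q = V₁·y₁ = 25.7 × 0.654 = 16.8 m²/s. V₂ = q/y₂ = 16.8/9.06 = 1.85 m/s. E₁ = y₁ + V₁²/2g = 34.3 m; E₂ = y₂ + V₂²/2g = 9.24 m. ΔE = E₁ − E₂ = 25.1 m.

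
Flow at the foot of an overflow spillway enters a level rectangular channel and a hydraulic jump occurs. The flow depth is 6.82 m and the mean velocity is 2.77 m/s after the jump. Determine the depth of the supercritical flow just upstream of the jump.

Fr₂ = V₂/√(g·y₂) = 2.77/√(9.81×6.82) = 0.339.
The Bélanger relation is symmetric: y₁/y₂ = ½[√(1 + 8Fr₂²) − 1] = ½[√1.917 − 1] = 0.192.
y₁ = 0.192 × 6.82 = 1.31 m.

y₁ = 1.31 m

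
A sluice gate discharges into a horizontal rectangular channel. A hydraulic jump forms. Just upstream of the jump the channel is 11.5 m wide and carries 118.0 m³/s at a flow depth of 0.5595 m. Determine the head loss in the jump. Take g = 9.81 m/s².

ΔE = 11.63 m

q = Q/b = 118.0/11.5 = 10.26 m²/s; V₁ = q/y₁ = 18.34 m/s. Fr₁ = V₁/√(g·y₁) = 7.828.
From the momentum equation for a rectangular channel, y₂/y₁ = ½[√(1 + 8Fr₁²) − 1] = ½[√491.22 − 1] = 10.58.
y₂ = 10.58 × 0.5595 = 5.920 m.
V₂ = q/y₂ = 10.26/5.920 = 1.733 m/s. E₁ = y₁ + V₁²/2g = 17.70 m; E₂ = y₂ + V₂²/2g = 6.074 m. ΔE = E₁ − E₂ = 11.63 m.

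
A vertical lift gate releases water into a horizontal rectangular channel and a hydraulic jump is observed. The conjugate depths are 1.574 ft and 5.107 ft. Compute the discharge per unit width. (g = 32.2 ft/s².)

For a rectangular channel the momentum equation gives q² = ½·g·y₁·y₂·(y₁ + y₂) = ½×32.2×1.574×5.107×6.681 = 864.6.
q = √864.6 = 29.40 ft²/s.

q = 29.40 ft²/s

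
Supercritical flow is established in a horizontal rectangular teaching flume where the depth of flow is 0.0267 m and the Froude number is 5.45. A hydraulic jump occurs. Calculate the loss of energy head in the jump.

Fr₁ = 5.45 (given).
Bélanger equation: y₂/y₁ = ½[√(1 + 8Fr₁²) − 1] = ½[√238.6 − 1] = 7.22.
y₂ = 7.22 × 0.0267 = 0.193 m.
Head loss: ΔE = (y₂ − y₁)³/(4y₁y₂) = (0.193 − 0.0267)³/(4×0.0267×0.193) = 0.00459/0.0206 = 0.223 m.

ΔE = 0.223 m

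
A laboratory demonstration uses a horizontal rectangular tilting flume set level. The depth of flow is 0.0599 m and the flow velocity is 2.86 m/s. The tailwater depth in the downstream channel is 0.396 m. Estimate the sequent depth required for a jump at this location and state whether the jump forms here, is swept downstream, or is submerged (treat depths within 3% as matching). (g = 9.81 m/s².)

y₂ = 0.288 m; the jump is submerged

Fr₁ = V₁/√(g·y₁) = 2.86/√(9.81×0.0599) = 3.73.
Sequent-depth ratio: y₂/y₁ = ½[√(1 + 8Fr₁²) − 1] = ½[√112.4 − 1] = 4.80.
y₂ = 4.80 × 0.0599 = 0.288 m.
Tailwater y_tw = 0.396 m: y_tw > y₂, so the jump is submerged.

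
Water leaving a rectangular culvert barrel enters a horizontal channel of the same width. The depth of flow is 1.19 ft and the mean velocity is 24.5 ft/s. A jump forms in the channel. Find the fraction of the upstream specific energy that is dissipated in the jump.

ΔE/E₁ = 0.387 (38.7%)

Fr₁ = V₁/√(g·y₁) = 24.5/√(32.2×1.19) = 3.96.
By Bélanger, y₂/y₁ = ½[√(1 + 8Fr₁²) − 1] = ½[√126.3 − 1] = 5.12.
y₂ = 5.12 × 1.19 = 6.09 ft.
E₁ = y₁ + V₁²/2g = 10.5 ft. ΔE = (y₂ − y₁)³/(4y₁y₂) = 4.06 ft. ΔE/E₁ = 4.06/10.5 = 0.387.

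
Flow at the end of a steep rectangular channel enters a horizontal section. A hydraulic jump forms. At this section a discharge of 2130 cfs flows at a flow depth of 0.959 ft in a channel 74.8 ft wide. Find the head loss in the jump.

ΔE = 7.59 ft

q = Q/b = 2130/74.8 = 28.5 ft²/s; V₁ = q/y₁ = 29.7 ft/s. Fr₁ = V₁/√(g·y₁) = 5.34.
Sequent-depth ratio: y₂/y₁ = ½[√(1 + 8Fr₁²) − 1] = ½[√229.4 − 1] = 7.07.
y₂ = 7.07 × 0.959 = 6.78 ft.
V₂ = q/y₂ = 28.5/6.78 = 4.20 ft/s. E₁ = y₁ + V₁²/2g = 14.6 ft; E₂ = y₂ + V₂²/2g = 7.06 ft. ΔE = E₁ − E₂ = 7.59 ft.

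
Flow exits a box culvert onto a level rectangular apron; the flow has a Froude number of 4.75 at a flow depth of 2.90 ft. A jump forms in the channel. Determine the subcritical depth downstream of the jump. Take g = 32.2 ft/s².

y₂ = 18.1 ft

Fr₁ = 4.75 (given).
From the momentum equation for a rectangular channel, y₂/y₁ = ½[√(1 + 8Fr₁²) − 1] = ½[√181.5 − 1] = 6.24.
y₂ = 6.24 × 2.90 = 18.1 ft.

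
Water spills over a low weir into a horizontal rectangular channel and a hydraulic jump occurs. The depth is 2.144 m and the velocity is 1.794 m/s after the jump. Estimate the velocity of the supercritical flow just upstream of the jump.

V₁ = 7.302 m/s

Fr₂ = V₂/√(g·y₂) = 1.794/√(9.81×2.144) = 0.3912.
Applying the sequent-depth relation in reverse, y₁/y₂ = ½[√(1 + 8Fr₂²) − 1] = ½[√2.2242 − 1] = 0.2457.
y₁ = 0.2457 × 2.144 = 0.5267 m.
V₁ = q/y₁ = 3.846/0.5267 = 7.302 m/s.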